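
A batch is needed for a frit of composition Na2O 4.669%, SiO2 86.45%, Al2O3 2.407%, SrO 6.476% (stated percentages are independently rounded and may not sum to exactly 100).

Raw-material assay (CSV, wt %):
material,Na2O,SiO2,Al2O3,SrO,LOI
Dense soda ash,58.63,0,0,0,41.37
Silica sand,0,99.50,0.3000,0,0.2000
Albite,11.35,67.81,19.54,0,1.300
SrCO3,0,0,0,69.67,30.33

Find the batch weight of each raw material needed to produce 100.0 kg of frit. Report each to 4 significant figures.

The intermediate values are displayed rounded off to 4 significant figures on the page. The whole derivation maintains full precision through the solve; each reported result takes just one rounding — all derived quantities (four oxide percentages, the totals, glass mass, the yield, ignition loss) are computed from the weighed amounts on 100.0 kg of glass at full precision as written in the problem or the answer.
The oxide mass targets at 100.0 kg frit:
  Na2O: 4.669% × 100.0 = 4.669 kg
  SiO2: 86.45% × 100.0 = 86.45 kg
  Al2O3: 2.407% × 100.0 = 2.407 kg
  SrO: 6.476% × 100.0 = 6.476 kg
Mass-balance tally per oxide on the weights just shown, per the basis as stated (sum by sum, the targets are met up to rounding of the answer):
  Na2O: 5.815·0.5863 + 11.10·0.1135 = 4.669 kg (target 4.669 kg)
  SiO2: 79.32·0.9950 + 11.10·0.6781 = 86.45 kg (target 86.45 kg)
  Al2O3: 79.32·0.003000 + 11.10·0.1954 = 2.407 kg (target 2.407 kg)
  SrO: 9.295·0.6967 = 6.476 kg (target 6.476 kg)
Glass-mass bookkeeping: total batch − LOI = 100.0 kg (the Σ of target masses is 100.0 kg; versus the stated basis of 100.0 kg — rounding explains the deltas).
Whole-batch sum: Σ batch = 105.5 kg; the LOI term Σ batch·LOI equals 5.528 kg; yield, glass over the total, = 94.76%.

Batch per 100.0 kg frit:
  Dense soda ash: 5.815 kg
  Silica sand: 79.32 kg
  Albite: 11.10 kg
  SrCO3: 9.295 kg
Total batch = 105.5 kg; LOI loss = 5.528 kg; yield = 94.76%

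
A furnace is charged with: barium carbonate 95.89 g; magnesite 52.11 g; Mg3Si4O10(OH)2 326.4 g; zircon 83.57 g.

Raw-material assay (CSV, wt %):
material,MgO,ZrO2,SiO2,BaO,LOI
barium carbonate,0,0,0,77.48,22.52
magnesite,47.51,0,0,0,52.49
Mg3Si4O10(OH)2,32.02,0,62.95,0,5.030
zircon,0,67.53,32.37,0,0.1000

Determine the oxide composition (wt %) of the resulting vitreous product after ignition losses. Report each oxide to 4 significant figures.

Values along the way are printed rounded off to 4 significant digits within the worked lines. All internal work carries exact precision through the solve. Every reported result carries a single rounding — all derived quantities are re-derived from the batch weights for 492.5 g of glass in exact precision (four oxide percentages, yield, LOI, the totals, glass mass), exactly as printed in the problem or answer text.
Delivered oxide masses:
  MgO: 52.11·0.4751 + 326.4·0.3202 = 129.3 g
  ZrO2: 83.57·0.6753 = 56.43 g
  SiO2: 326.4·0.6295 + 83.57·0.3237 = 232.5 g
  BaO: 95.89·0.7748 = 74.30 g
LOI: 95.89·0.2252 + 52.11·0.5249 + 326.4·0.05030 + 83.57·0.001000 = 65.45 g
Net of LOI, the glass mass = 558.0 − 65.45 = 492.5 g (equal to the oxide-mass sum)
wt % = oxide mass / glass mass × 100

Glass mass = 492.5 g (batch 558.0 − LOI 65.45).
Composition: MgO 26.25%, ZrO2 11.46%, SiO2 47.21%, BaO 15.08%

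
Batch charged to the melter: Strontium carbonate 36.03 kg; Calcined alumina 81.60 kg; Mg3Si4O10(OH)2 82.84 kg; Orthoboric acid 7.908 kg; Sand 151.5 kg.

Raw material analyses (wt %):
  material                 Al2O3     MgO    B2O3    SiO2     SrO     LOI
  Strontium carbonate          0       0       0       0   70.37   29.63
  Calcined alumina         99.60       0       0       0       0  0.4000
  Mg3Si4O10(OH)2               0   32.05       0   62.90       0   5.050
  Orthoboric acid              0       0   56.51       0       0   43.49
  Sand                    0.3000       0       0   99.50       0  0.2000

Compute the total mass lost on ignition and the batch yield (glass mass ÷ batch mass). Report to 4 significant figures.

LOI loss = 18.93 kg; glass = 341.0 kg; yield = 94.74%

Every computation keeps full precision end to end — in-progress results are shown with 4-significant-digit rounding when written out — every reported number is rounded just once; derived quantities, which include net glass mass, the totals, ignition loss, the yield, the five compositions, are recomputed in full precision, as quoted within problem or answer, starting from the weights per 341.0 kg of glass.
Loss on ignition, line by line:
  Strontium carbonate: 36.03 × 0.2963 = 10.68 kg
  Calcined alumina: 81.60 × 0.004000 = 0.3264 kg
  Mg3Si4O10(OH)2: 82.84 × 0.05050 = 4.183 kg
  Orthoboric acid: 7.908 × 0.4349 = 3.439 kg
  Sand: 151.5 × 0.002000 = 0.3030 kg
Total LOI = 18.93 kg
Glass = batch − LOI = 359.9 − 18.93 = 341.0 kg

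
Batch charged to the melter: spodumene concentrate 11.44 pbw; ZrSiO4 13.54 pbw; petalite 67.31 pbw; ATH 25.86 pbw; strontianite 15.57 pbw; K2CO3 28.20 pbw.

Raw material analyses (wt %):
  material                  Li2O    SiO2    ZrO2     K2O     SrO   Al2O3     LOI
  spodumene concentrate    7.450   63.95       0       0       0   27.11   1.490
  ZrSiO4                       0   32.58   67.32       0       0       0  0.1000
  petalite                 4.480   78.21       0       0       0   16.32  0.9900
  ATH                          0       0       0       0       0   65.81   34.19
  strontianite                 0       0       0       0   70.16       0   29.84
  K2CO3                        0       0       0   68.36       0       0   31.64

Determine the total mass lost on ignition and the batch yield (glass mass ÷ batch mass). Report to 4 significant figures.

LOI loss = 23.26 pbw; glass = 138.7 pbw; yield = 85.63%

The intermediate values are displayed (rounded to four significant digits) between the steps. All internal work holds full float precision through the solve — a single rounding yields each reported result; all derived quantities (LOI, yield, six oxide percentages, glass mass, the totals) are computed using the weight values per 138.7 pbw of glass at full float precision as set out in question or answer.
Each material's LOI contribution:
  spodumene concentrate: 11.44 × 0.01490 = 0.1705 pbw
  ZrSiO4: 13.54 × 0.001000 = 0.01354 pbw
  petalite: 67.31 × 0.009900 = 0.6664 pbw
  ATH: 25.86 × 0.3419 = 8.842 pbw
  strontianite: 15.57 × 0.2984 = 4.646 pbw
  K2CO3: 28.20 × 0.3164 = 8.922 pbw
Total LOI = 23.26 pbw
Glass = batch − LOI = 161.9 − 23.26 = 138.7 pbw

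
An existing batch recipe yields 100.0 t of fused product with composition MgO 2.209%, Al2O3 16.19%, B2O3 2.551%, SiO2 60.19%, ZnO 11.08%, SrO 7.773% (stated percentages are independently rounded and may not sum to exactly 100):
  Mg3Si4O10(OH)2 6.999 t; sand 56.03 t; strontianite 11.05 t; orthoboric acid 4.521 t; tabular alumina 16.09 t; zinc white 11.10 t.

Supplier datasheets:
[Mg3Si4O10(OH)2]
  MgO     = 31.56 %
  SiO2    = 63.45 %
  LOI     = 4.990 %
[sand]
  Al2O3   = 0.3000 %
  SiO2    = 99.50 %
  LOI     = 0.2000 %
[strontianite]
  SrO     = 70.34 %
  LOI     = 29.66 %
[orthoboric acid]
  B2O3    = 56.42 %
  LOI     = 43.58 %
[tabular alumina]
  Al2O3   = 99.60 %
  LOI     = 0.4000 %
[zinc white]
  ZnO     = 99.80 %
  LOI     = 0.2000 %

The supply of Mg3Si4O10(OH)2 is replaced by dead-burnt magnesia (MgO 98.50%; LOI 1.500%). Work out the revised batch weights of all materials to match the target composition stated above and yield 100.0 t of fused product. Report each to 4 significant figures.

Revised batch per 100.0 t fused product:
  dead-burnt magnesia: 2.243 t
  sand: 60.49 t
  strontianite: 11.05 t
  orthoboric acid: 4.521 t
  tabular alumina: 16.07 t
  zinc white: 11.10 t
Total batch = 105.5 t; LOI loss = 5.489 t

Intermediates are displayed (rounded to 4 significant digits) when written out. Full precision is kept at each step — every reported number takes a single rounding; the derived quantities are recomputed from the weighed amounts at 100.0 t of glass at exact precision (ignition loss, the totals, yield, six oxide percentages, net glass mass) as they appear in question or answer.
Oxide-by-oxide targets in 100.0 t fused product:
  MgO: 2.209% × 100.0 = 2.209 t
  Al2O3: 16.19% × 100.0 = 16.19 t
  B2O3: 2.551% × 100.0 = 2.551 t
  SiO2: 60.19% × 100.0 = 60.19 t
  ZnO: 11.08% × 100.0 = 11.08 t
  SrO: 7.773% × 100.0 = 7.773 t
A balance pass over the oxides, applying the batch weights above, for the quoted basis mass (sums match the target masses up to rounding of the answer):
  MgO: 2.243·0.9850 = 2.209 t (target 2.209 t)
  Al2O3: 60.49·0.003000 + 16.07·0.9960 = 16.19 t (target 16.19 t)
  B2O3: 4.521·0.5642 = 2.551 t (target 2.551 t)
  SiO2: 60.49·0.9950 = 60.19 t (target 60.19 t)
  ZnO: 11.10·0.9980 = 11.08 t (target 11.08 t)
  SrO: 11.05·0.7034 = 7.773 t (target 7.773 t)
Glass-mass sanity pass: Σ batch − LOI loss = 99.99 t (the targets, summed, come to 99.99 t; against the stated basis, 100.0 t — any gap is answer rounding).
Summing the batch: Σ batch = 105.5 t; Σ batch·LOI gives LOI loss = 5.489 t; yield: glass divided by total = 94.80%.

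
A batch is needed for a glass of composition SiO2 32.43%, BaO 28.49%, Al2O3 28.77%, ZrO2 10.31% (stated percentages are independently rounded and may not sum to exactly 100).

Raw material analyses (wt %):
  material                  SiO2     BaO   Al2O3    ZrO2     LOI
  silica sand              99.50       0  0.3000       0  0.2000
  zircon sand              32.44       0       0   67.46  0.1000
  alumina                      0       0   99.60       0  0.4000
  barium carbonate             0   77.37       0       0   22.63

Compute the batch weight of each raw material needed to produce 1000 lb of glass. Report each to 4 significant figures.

Intermediates are shown, rounded to 4 significant digits, when written out. Every computation runs at exact precision through every step. Every reported value undergoes a single rounding; derived quantities (ignition loss, net glass mass, four oxide percentages, the totals, the yield) are re-derived at full precision using the weight values on 1000 lb of glass, as set out in the problem or answer text.
Target oxide masses per 1000 lb glass:
  SiO2: 32.43% × 1000 = 324.3 lb
  BaO: 28.49% × 1000 = 284.9 lb
  Al2O3: 28.77% × 1000 = 287.7 lb
  ZrO2: 10.31% × 1000 = 103.1 lb
Verifying the oxide balance with the batch weights as given, against the basis in use (each sum matches its target mass modulo rounding of the values):
  SiO2: 276.1·0.9950 + 152.8·0.3244 = 324.3 lb (target 324.3 lb)
  BaO: 368.2·0.7737 = 284.9 lb (target 284.9 lb)
  Al2O3: 276.1·0.003000 + 288.0·0.9960 = 287.7 lb (target 287.7 lb)
  ZrO2: 152.8·0.6746 = 103.1 lb (target 103.1 lb)
Auditing the glass mass value: the batch minus its LOI: 999.9 lb (the targets, summed, come to 1000 lb; the stated basis being 1000 lb — rounding explains the deltas).
Batch grand total — Σ batch = 1085 lb; Σ batch·LOI gives LOI loss = 85.18 lb; yield, glass over the total, = 92.15%.

Batch per 1000 lb glass:
  silica sand: 276.1 lb
  zircon sand: 152.8 lb
  alumina: 288.0 lb
  barium carbonate: 368.2 lb
Total batch = 1085 lb; LOI loss = 85.18 lb; yield = 92.15%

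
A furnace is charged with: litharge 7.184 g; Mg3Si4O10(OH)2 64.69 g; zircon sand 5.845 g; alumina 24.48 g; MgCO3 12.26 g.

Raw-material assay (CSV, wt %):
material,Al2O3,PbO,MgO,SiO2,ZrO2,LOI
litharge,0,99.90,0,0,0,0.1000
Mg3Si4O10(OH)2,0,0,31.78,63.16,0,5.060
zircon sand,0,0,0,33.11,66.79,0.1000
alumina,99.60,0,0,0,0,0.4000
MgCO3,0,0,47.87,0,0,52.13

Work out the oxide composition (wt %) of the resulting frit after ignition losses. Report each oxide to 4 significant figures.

Mid-chain values appear rounded off to 4 significant digits when written out; the working math holds full float precision all the way through — every reported value is rounded a single time; the derived quantities are computed in exact precision (the five compositions, glass mass, the totals, ignition loss, yield) using the weight values at 104.7 g of glass precisely as stated by either problem or answer.
Mass of each oxide from the mix:
  Al2O3: 24.48·0.9960 = 24.38 g
  PbO: 7.184·0.9990 = 7.177 g
  MgO: 64.69·0.3178 + 12.26·0.4787 = 26.43 g
  SiO2: 64.69·0.6316 + 5.845·0.3311 = 42.79 g
  ZrO2: 5.845·0.6679 = 3.904 g
LOI: 7.184·0.001000 + 64.69·0.05060 + 5.845·0.001000 + 24.48·0.004000 + 12.26·0.5213 = 9.775 g
batch − LOI leaves glass = 114.5 − 9.775 = 104.7 g (equal to the oxide-mass sum)
percent share: oxide ÷ glass, ×100

Glass mass = 104.7 g (batch 114.5 − LOI 9.775).
Composition: Al2O3 23.29%, PbO 6.856%, MgO 25.24%, SiO2 40.88%, ZrO2 3.729%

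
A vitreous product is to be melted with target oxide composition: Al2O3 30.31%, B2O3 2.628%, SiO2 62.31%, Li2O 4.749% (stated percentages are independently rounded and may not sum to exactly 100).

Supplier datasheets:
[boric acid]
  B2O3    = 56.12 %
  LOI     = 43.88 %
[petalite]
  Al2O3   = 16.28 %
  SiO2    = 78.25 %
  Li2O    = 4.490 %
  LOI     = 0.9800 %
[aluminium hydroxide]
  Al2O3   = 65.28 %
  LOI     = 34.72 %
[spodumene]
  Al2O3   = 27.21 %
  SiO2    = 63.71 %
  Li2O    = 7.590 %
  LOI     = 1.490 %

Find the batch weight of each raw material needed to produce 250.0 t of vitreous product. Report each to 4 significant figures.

The whole derivation holds full precision throughout; intermediates are printed with 4-significant-figure rounding in the working. Exactly one rounding lands on every reported value. Derived quantities, including net glass mass, the yield, totals, the four compositions, ignition loss, are re-derived from the batch weights on 250.0 t of glass in full float precision as given in either problem or answer.
Oxide-by-oxide targets in 250.0 t vitreous product:
  Al2O3: 30.31% × 250.0 = 75.78 t
  B2O3: 2.628% × 250.0 = 6.570 t
  SiO2: 62.31% × 250.0 = 155.8 t
  Li2O: 4.749% × 250.0 = 11.87 t
Per-oxide balance check applying the batch weights above, under the basis named above (delivered sums recover each target modulo rounding of the values):
  Al2O3: 138.4·0.1628 + 50.49·0.6528 + 74.58·0.2721 = 75.78 t (target 75.78 t)
  B2O3: 11.71·0.5612 = 6.572 t (target 6.570 t)
  SiO2: 138.4·0.7825 + 74.58·0.6371 = 155.8 t (target 155.8 t)
  Li2O: 138.4·0.04490 + 74.58·0.07590 = 11.87 t (target 11.87 t)
Glass-mass bookkeeping: the batch minus its LOI: 250.0 t (oxide target masses add up to 250.0 t; the stated basis being 250.0 t — any gap is answer rounding).
Batch grand total — Σ batch = 275.2 t; LOI removed, Σ of batch·LOI: 25.14 t; yield = glass ÷ total batch = 90.87%.

Batch per 250.0 t vitreous product:
  boric acid: 11.71 t
  petalite: 138.4 t
  aluminium hydroxide: 50.49 t
  spodumene: 74.58 t
Total batch = 275.2 t; LOI loss = 25.14 t; yield = 90.87%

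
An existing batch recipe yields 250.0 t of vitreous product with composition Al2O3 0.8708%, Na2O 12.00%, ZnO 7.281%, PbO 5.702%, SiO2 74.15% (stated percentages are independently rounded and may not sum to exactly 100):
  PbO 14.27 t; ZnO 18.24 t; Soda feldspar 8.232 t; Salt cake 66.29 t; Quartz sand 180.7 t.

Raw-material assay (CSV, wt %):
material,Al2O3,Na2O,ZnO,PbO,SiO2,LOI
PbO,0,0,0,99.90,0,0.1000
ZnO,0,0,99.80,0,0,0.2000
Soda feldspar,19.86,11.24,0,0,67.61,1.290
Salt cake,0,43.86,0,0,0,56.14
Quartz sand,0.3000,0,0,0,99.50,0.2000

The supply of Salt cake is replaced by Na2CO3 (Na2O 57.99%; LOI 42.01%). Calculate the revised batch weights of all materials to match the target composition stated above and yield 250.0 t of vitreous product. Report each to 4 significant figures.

Revised batch per 250.0 t vitreous product:
  PbO: 14.27 t
  ZnO: 18.24 t
  Soda feldspar: 8.232 t
  Na2CO3: 50.14 t
  Quartz sand: 180.7 t
Total batch = 271.6 t; LOI loss = 21.58 t

All arithmetic maintains full float precision from start to finish — values along the way are shown, rounded to 4 significant digits, in the printout — each reported number takes just one rounding — derived quantities, including LOI, net glass mass, totals, five oxide percentages, yield, are re-derived using the weight values per 250.0 t of glass at exact precision as they appear in the problem or answer text.
Oxide mass targets, per 250.0 t vitreous product:
  Al2O3: 0.8708% × 250.0 = 2.177 t
  Na2O: 12.00% × 250.0 = 30.00 t
  ZnO: 7.281% × 250.0 = 18.20 t
  PbO: 5.702% × 250.0 = 14.26 t
  SiO2: 74.15% × 250.0 = 185.4 t
Balance tally, oxide-wise, working from each reported weight, for the quoted basis mass (target by target, the sums agree inside rounding margins):
  Al2O3: 8.232·0.1986 + 180.7·0.003000 = 2.177 t (target 2.177 t)
  Na2O: 8.232·0.1124 + 50.14·0.5799 = 30.00 t (target 30.00 t)
  ZnO: 18.24·0.9980 = 18.20 t (target 18.20 t)
  PbO: 14.27·0.9990 = 14.26 t (target 14.26 t)
  SiO2: 8.232·0.6761 + 180.7·0.9950 = 185.4 t (target 185.4 t)
Consistency of the glass mass: total batch − LOI = 250.0 t (summing oxide targets gives 250.0 t; stated basis 250.0 t — gaps are rounding artifacts).
Adding the batch up: Σ batch = 271.6 t; loss to ignition Σ batch·LOI = 21.58 t; glass ÷ batch gives a yield of 92.05%.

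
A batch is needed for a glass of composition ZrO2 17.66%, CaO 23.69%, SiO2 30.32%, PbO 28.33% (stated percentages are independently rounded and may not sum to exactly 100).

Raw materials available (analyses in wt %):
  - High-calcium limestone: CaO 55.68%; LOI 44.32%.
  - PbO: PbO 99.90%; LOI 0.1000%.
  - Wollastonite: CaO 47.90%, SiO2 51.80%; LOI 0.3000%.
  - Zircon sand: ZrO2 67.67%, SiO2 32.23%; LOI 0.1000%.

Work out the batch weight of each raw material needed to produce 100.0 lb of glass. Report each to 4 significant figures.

All arithmetic maintains full precision at every stage. The intermediate values appear, rounded to 4 significant digits, alongside each step; every reported result sees exactly one rounding. The derived quantities (glass mass, LOI, yield, the four compositions, the totals) are re-derived starting from the weights on 100.0 lb of glass in full float precision, precisely as stated by the problem or answer text.
Target oxide masses per 100.0 lb glass:
  ZrO2: 17.66% × 100.0 = 17.66 lb
  CaO: 23.69% × 100.0 = 23.69 lb
  SiO2: 30.32% × 100.0 = 30.32 lb
  PbO: 28.33% × 100.0 = 28.33 lb
Checking each oxide sum applying the batch weights above, at the basis given (sum by sum, the targets are met net of answer rounding effects):
  ZrO2: 26.10·0.6767 = 17.66 lb (target 17.66 lb)
  CaO: 6.161·0.5568 + 42.30·0.4790 = 23.69 lb (target 23.69 lb)
  SiO2: 42.30·0.5180 + 26.10·0.3223 = 30.32 lb (target 30.32 lb)
  PbO: 28.36·0.9990 = 28.33 lb (target 28.33 lb)
Mass balance on the glass: the batch minus its LOI: 100.0 lb (the targets, summed, come to 100.0 lb; with the basis standing at 100.0 lb — deltas are rounding alone).
Batch total: Σ batch = 102.9 lb; LOI loss = Σ batch·LOI = 2.912 lb; glass ÷ batch gives a yield of 97.17%.

Batch per 100.0 lb glass:
  High-calcium limestone: 6.161 lb
  PbO: 28.36 lb
  Wollastonite: 42.30 lb
  Zircon sand: 26.10 lb
Total batch = 102.9 lb; LOI loss = 2.912 lb; yield = 97.17%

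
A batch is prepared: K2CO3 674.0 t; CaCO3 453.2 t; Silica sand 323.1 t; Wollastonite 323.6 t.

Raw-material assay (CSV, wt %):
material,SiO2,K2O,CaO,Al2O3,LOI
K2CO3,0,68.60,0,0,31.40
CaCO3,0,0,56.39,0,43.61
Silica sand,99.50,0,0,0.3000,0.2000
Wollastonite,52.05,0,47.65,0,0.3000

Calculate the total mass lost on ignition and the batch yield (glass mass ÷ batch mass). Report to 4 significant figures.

LOI loss = 410.9 t; glass = 1363 t; yield = 76.84%

Mid-chain values appear rounded to four significant figures within the worked lines. Every computation keeps full float precision from start to finish — each reported number takes a single rounding; derived quantities, including ignition loss, glass mass, four oxide percentages, yield, the totals, are carried from the weighed amounts at 1363 t of glass in full float precision, as they appear in the question or the answer.
Per-material ignition loss:
  K2CO3: 674.0 × 0.3140 = 211.6 t
  CaCO3: 453.2 × 0.4361 = 197.6 t
  Silica sand: 323.1 × 0.002000 = 0.6462 t
  Wollastonite: 323.6 × 0.003000 = 0.9708 t
Total LOI = 410.9 t
Glass = batch − LOI = 1774 − 410.9 = 1363 t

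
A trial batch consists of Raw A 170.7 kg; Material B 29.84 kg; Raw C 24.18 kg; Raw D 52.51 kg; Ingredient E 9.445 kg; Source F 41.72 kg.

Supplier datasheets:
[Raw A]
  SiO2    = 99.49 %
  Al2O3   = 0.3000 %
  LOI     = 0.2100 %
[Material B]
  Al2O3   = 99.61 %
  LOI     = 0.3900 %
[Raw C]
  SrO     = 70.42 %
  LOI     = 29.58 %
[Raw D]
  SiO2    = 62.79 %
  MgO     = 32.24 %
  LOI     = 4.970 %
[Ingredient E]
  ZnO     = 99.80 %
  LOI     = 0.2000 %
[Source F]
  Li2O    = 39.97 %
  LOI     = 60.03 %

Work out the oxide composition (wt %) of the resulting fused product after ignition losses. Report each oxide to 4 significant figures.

Glass mass = 293.1 kg (batch 328.4 − LOI 35.30).
Composition: Li2O 5.689%, SiO2 69.19%, ZnO 3.216%, MgO 5.776%, SrO 5.810%, Al2O3 10.32%

The whole derivation keeps exact precision all the way through; values along the way are displayed (rounded to four significant digits) in the printout. A single rounding yields every reported result; derived quantities (glass mass, six oxide percentages, totals, ignition loss, yield) are re-derived from the weighed amounts per 293.1 kg of glass at full precision exactly as shown in question or answer.
Oxide-by-oxide delivered mass:
  Li2O: 41.72·0.3997 = 16.68 kg
  SiO2: 170.7·0.9949 + 52.51·0.6279 = 202.8 kg
  ZnO: 9.445·0.9980 = 9.426 kg
  MgO: 52.51·0.3224 = 16.93 kg
  SrO: 24.18·0.7042 = 17.03 kg
  Al2O3: 170.7·0.003000 + 29.84·0.9961 = 30.24 kg
LOI: 170.7·0.002100 + 29.84·0.003900 + 24.18·0.2958 + 52.51·0.04970 + 9.445·0.002000 + 41.72·0.6003 = 35.30 kg
Resulting glass, batch − LOI: 328.4 − 35.30 = 293.1 kg (= the summed oxide contributions)
oxide / glass × 100 gives the wt %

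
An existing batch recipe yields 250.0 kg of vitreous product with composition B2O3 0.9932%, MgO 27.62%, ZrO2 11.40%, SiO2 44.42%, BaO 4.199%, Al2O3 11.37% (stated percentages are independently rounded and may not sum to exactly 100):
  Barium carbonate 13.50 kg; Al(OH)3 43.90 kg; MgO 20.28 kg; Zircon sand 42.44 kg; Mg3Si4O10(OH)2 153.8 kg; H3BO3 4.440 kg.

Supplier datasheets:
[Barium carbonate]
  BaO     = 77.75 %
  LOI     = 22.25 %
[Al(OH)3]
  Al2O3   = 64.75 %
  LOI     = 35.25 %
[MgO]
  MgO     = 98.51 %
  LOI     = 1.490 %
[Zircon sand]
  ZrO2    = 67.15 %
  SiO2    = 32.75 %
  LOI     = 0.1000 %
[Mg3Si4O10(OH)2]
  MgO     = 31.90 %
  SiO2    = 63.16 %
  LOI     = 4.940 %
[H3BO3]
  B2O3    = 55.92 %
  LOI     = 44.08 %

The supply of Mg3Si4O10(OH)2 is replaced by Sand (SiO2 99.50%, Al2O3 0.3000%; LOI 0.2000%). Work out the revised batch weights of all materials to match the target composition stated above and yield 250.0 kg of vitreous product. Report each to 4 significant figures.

In-progress results are printed, rounded to four significant figures, in the working. All arithmetic keeps full float precision in all steps. Each reported value is rounded just once — the derived quantities (the yield, glass mass, totals, ignition loss, six oxide percentages) are re-derived at exact precision from the batch weights for 250.0 kg of glass as written in either problem or answer.
Oxide-by-oxide targets in 250.0 kg vitreous product:
  B2O3: 0.9932% × 250.0 = 2.483 kg
  MgO: 27.62% × 250.0 = 69.05 kg
  ZrO2: 11.40% × 250.0 = 28.50 kg
  SiO2: 44.42% × 250.0 = 111.0 kg
  BaO: 4.199% × 250.0 = 10.50 kg
  Al2O3: 11.37% × 250.0 = 28.42 kg
Mass-balance tally per oxide from the weights as reported, against the basis in use (oxide sums agree with the targets once rounding is allowed for):
  B2O3: 4.440·0.5592 = 2.483 kg (target 2.483 kg)
  MgO: 70.09·0.9851 = 69.05 kg (target 69.05 kg)
  ZrO2: 42.44·0.6715 = 28.50 kg (target 28.50 kg)
  SiO2: 42.44·0.3275 + 97.64·0.9950 = 111.1 kg (target 111.0 kg)
  BaO: 13.50·0.7775 = 10.50 kg (target 10.50 kg)
  Al2O3: 43.45·0.6475 + 97.64·0.003000 = 28.43 kg (target 28.42 kg)
Glass-mass sanity pass: Σ batch − LOI loss = 250.0 kg (the Σ of target masses is 250.0 kg; basis as stated: 250.0 kg — gaps are rounding artifacts).
Adding the batch up: Σ batch = 271.6 kg; Σ batch·LOI gives LOI loss = 21.56 kg; the yield ratio, glass ÷ batch: 92.06%.

Revised batch per 250.0 kg vitreous product:
  Barium carbonate: 13.50 kg
  Al(OH)3: 43.45 kg
  MgO: 70.09 kg
  Zircon sand: 42.44 kg
  Sand: 97.64 kg
  H3BO3: 4.440 kg
Total batch = 271.6 kg; LOI loss = 21.56 kg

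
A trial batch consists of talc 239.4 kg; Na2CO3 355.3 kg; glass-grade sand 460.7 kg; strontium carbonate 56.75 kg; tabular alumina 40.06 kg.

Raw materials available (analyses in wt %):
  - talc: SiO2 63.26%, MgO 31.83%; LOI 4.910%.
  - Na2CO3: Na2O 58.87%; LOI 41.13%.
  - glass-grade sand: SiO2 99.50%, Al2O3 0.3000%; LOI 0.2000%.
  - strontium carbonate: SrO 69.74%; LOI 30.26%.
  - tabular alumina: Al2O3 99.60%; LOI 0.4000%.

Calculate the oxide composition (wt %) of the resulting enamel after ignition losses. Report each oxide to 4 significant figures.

Glass mass = 976.1 kg (batch 1152 − LOI 176.1).
Composition: SiO2 62.48%, SrO 4.055%, Na2O 21.43%, Al2O3 4.229%, MgO 7.807%

The intermediate values are shown (rounded to 4 significant digits) between the steps; each numeric step keeps exact precision end to end. Each reported figure takes a single rounding — the derived quantities are carried in full float precision (the totals, glass mass, the five compositions, ignition loss, the yield) from the weighed amounts for 976.1 kg of glass, precisely as stated by either problem or answer.
Delivered oxide masses:
  SiO2: 239.4·0.6326 + 460.7·0.9950 = 609.8 kg
  SrO: 56.75·0.6974 = 39.58 kg
  Na2O: 355.3·0.5887 = 209.2 kg
  Al2O3: 460.7·0.003000 + 40.06·0.9960 = 41.28 kg
  MgO: 239.4·0.3183 = 76.20 kg
LOI: 239.4·0.04910 + 355.3·0.4113 + 460.7·0.002000 + 56.75·0.3026 + 40.06·0.004000 = 176.1 kg
The glass mass, total less LOI, = 1152 − 176.1 = 976.1 kg (= the summed oxide contributions)
wt %: oxide over glass, times 100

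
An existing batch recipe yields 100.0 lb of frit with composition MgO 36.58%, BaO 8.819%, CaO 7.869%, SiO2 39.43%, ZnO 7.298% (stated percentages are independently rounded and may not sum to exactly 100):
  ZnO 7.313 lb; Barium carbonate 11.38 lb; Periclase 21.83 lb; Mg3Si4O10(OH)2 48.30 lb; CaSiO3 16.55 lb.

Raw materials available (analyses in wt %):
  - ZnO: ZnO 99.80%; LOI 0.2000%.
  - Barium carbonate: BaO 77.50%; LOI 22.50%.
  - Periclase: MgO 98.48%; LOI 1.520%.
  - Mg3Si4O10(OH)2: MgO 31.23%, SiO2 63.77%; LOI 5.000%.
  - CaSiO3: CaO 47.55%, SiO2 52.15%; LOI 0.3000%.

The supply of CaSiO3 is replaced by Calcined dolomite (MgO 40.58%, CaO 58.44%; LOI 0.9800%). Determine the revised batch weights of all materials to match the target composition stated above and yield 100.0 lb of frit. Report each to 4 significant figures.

Values along the way are shown (rounded to 4 significant figures) as written — the working math holds full float precision in every operation; every reported value is rounded once only. Derived quantities are carried at full float precision (LOI, the yield, the totals, net glass mass, the five compositions) using the weight values per 100.0 lb of glass, exactly as printed in problem or answer.
The oxide mass targets at 100.0 lb frit:
  MgO: 36.58% × 100.0 = 36.58 lb
  BaO: 8.819% × 100.0 = 8.819 lb
  CaO: 7.869% × 100.0 = 7.869 lb
  SiO2: 39.43% × 100.0 = 39.43 lb
  ZnO: 7.298% × 100.0 = 7.298 lb
Balance tally, oxide-wise, per the reported batch figures, relative to the basis at hand (summed amounts equal target values up to rounding of the answer):
  MgO: 11.99·0.9848 + 61.83·0.3123 + 13.47·0.4058 = 36.58 lb (target 36.58 lb)
  BaO: 11.38·0.7750 = 8.820 lb (target 8.819 lb)
  CaO: 13.47·0.5844 = 7.872 lb (target 7.869 lb)
  SiO2: 61.83·0.6377 = 39.43 lb (target 39.43 lb)
  ZnO: 7.313·0.9980 = 7.298 lb (target 7.298 lb)
The glass-mass cross-check: net batch after ignition = 100.0 lb (the targets, summed, come to 100.0 lb; the stated basis being 100.0 lb — a pure rounding effect).
Total batch = Σ batch = 106.0 lb; LOI loss = Σ batch·LOI = 5.981 lb; yield: glass divided by total = 94.36%.

Revised batch per 100.0 lb frit:
  ZnO: 7.313 lb
  Barium carbonate: 11.38 lb
  Periclase: 11.99 lb
  Mg3Si4O10(OH)2: 61.83 lb
  Calcined dolomite: 13.47 lb
Total batch = 106.0 lb; LOI loss = 5.981 lb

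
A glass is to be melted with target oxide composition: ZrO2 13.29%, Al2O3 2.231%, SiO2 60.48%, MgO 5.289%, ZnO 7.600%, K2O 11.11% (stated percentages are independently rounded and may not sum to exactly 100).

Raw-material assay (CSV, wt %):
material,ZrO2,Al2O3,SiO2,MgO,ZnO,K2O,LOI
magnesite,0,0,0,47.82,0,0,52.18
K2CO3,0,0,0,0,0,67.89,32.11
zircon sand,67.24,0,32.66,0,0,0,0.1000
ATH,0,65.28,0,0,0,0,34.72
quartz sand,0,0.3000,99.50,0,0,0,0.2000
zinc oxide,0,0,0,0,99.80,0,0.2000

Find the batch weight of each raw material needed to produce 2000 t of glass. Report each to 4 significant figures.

Batch per 2000 t glass:
  magnesite: 221.2 t
  K2CO3: 327.3 t
  zircon sand: 395.3 t
  ATH: 63.36 t
  quartz sand: 1086 t
  zinc oxide: 152.3 t
Total batch = 2245 t; LOI loss = 245.4 t; yield = 89.07%

Working values are printed (rounded to 4 significant digits) in the working. Exact precision is maintained at each step — a single rounding yields each reported number. All derived quantities are computed at full float precision (the six compositions, ignition loss, the totals, yield, glass mass) starting from the weights for 2000 t of glass exactly as shown in the problem or answer text.
Oxide mass targets, per 2000 t glass:
  ZrO2: 13.29% × 2000 = 265.8 t
  Al2O3: 2.231% × 2000 = 44.62 t
  SiO2: 60.48% × 2000 = 1210 t
  MgO: 5.289% × 2000 = 105.8 t
  ZnO: 7.600% × 2000 = 152.0 t
  K2O: 11.11% × 2000 = 222.2 t
Mass-balance tally per oxide on the weights just shown, on the stated basis (sums match the target masses once rounding is allowed for):
  ZrO2: 395.3·0.6724 = 265.8 t (target 265.8 t)
  Al2O3: 63.36·0.6528 + 1086·0.003000 = 44.62 t (target 44.62 t)
  SiO2: 395.3·0.3266 + 1086·0.9950 = 1210 t (target 1210 t)
  MgO: 221.2·0.4782 = 105.8 t (target 105.8 t)
  ZnO: 152.3·0.9980 = 152.0 t (target 152.0 t)
  K2O: 327.3·0.6789 = 222.2 t (target 222.2 t)
Mass balance on the glass: batch total minus LOI = 2000 t (summing oxide targets gives 2000 t; basis as stated: 2000 t — any gap is answer rounding).
Batch total: Σ batch = 2245 t; loss to ignition Σ batch·LOI = 245.4 t; yield = glass ÷ total batch = 89.07%.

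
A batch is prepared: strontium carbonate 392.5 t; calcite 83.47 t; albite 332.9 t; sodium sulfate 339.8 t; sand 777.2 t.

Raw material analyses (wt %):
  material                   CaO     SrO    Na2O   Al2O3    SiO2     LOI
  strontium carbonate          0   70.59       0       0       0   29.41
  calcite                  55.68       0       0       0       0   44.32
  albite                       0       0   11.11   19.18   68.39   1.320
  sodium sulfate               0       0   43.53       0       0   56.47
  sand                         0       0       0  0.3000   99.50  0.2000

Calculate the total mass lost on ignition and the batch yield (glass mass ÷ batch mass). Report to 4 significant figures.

LOI loss = 350.3 t; glass = 1576 t; yield = 81.81%

Every computation maintains full float precision through every step; values along the way are displayed (rounded to four significant figures) as written — each reported result receives exactly one rounding. All derived quantities, including ignition loss, yield, the five compositions, totals, glass mass, are carried from the batch weights per 1576 t of glass at full precision exactly as shown in the problem or the answer.
LOI of each material in turn:
  strontium carbonate: 392.5 × 0.2941 = 115.4 t
  calcite: 83.47 × 0.4432 = 36.99 t
  albite: 332.9 × 0.01320 = 4.394 t
  sodium sulfate: 339.8 × 0.5647 = 191.9 t
  sand: 777.2 × 0.002000 = 1.554 t
Total LOI = 350.3 t
Glass = batch − LOI = 1926 − 350.3 = 1576 t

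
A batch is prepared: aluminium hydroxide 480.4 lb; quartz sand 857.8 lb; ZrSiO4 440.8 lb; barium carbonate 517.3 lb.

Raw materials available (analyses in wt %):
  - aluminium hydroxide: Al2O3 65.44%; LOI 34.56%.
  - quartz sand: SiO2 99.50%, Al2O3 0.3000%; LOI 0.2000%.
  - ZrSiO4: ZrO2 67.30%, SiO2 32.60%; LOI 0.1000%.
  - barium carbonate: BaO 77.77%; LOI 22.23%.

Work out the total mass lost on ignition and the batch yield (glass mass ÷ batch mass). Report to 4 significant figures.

LOI loss = 283.2 lb; glass = 2013 lb; yield = 87.67%

The intermediate values appear (rounded to four significant digits) in the printout; full precision is maintained at each step; each reported value carries a single rounding. Derived quantities (yield, glass mass, LOI, the four compositions, totals) are recomputed in full precision using the weight values on 2013 lb of glass precisely as stated by problem or answer.
Loss on ignition, line by line:
  aluminium hydroxide: 480.4 × 0.3456 = 166.0 lb
  quartz sand: 857.8 × 0.002000 = 1.716 lb
  ZrSiO4: 440.8 × 0.001000 = 0.4408 lb
  barium carbonate: 517.3 × 0.2223 = 115.0 lb
Total LOI = 283.2 lb
Glass = batch − LOI = 2296 − 283.2 = 2013 lb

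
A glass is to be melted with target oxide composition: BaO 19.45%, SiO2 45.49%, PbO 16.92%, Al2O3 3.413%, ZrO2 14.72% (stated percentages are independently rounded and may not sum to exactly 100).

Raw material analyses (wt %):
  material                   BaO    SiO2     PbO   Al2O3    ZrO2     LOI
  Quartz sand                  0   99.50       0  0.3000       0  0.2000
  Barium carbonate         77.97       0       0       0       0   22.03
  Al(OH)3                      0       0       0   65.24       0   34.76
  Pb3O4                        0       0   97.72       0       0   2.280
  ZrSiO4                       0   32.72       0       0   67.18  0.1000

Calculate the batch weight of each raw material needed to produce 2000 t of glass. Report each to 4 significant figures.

Batch per 2000 t glass:
  Quartz sand: 770.3 t
  Barium carbonate: 498.9 t
  Al(OH)3: 101.1 t
  Pb3O4: 346.3 t
  ZrSiO4: 438.2 t
Total batch = 2155 t; LOI loss = 154.9 t; yield = 92.81%

All internal work maintains full float precision throughout; values along the way appear with 4-significant-digit rounding at each printed step. A single rounding produces each reported value. Derived quantities, which include totals, glass mass, yield, ignition loss, the five compositions, are carried at full float precision, as set out in problem or answer, starting from the weights per 2000 t of glass.
Oxide mass targets, per 2000 t glass:
  BaO: 19.45% × 2000 = 389.0 t
  SiO2: 45.49% × 2000 = 909.8 t
  PbO: 16.92% × 2000 = 338.4 t
  Al2O3: 3.413% × 2000 = 68.26 t
  ZrO2: 14.72% × 2000 = 294.4 t
Balance tally, oxide-wise, using the reported weights, against the basis in use (oxide sums agree with the targets within answer rounding):
  BaO: 498.9·0.7797 = 389.0 t (target 389.0 t)
  SiO2: 770.3·0.9950 + 438.2·0.3272 = 909.8 t (target 909.8 t)
  PbO: 346.3·0.9772 = 338.4 t (target 338.4 t)
  Al2O3: 770.3·0.003000 + 101.1·0.6524 = 68.27 t (target 68.26 t)
  ZrO2: 438.2·0.6718 = 294.4 t (target 294.4 t)
Auditing the glass mass value: whole batch net of LOI = 2000 t (per-oxide target masses sum to 2000 t; stated basis 2000 t — a pure rounding effect).
Adding the batch up: Σ batch = 2155 t; Σ batch·LOI gives LOI loss = 154.9 t; as yield: glass ÷ batch → 92.81%.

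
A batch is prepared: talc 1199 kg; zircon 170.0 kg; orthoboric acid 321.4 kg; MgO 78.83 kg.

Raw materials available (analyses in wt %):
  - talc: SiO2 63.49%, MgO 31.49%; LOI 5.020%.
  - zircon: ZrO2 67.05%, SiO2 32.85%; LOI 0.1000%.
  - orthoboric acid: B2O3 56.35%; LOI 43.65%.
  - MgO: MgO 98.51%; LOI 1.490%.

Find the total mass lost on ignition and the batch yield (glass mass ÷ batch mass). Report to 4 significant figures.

The intermediate values are printed, with 4-significant-figure rounding, on the page. Every computation keeps full precision end to end — exactly one rounding lands on every reported value; the derived quantities, including the totals, four oxide percentages, the yield, ignition loss, glass mass, are rebuilt from the weighed amounts on 1567 kg of glass in full precision as written in problem or answer.
Each material's LOI contribution:
  talc: 1199 × 0.05020 = 60.19 kg
  zircon: 170.0 × 0.001000 = 0.1700 kg
  orthoboric acid: 321.4 × 0.4365 = 140.3 kg
  MgO: 78.83 × 0.01490 = 1.175 kg
Total LOI = 201.8 kg
Glass = batch − LOI = 1769 − 201.8 = 1567 kg

LOI loss = 201.8 kg; glass = 1567 kg; yield = 88.59%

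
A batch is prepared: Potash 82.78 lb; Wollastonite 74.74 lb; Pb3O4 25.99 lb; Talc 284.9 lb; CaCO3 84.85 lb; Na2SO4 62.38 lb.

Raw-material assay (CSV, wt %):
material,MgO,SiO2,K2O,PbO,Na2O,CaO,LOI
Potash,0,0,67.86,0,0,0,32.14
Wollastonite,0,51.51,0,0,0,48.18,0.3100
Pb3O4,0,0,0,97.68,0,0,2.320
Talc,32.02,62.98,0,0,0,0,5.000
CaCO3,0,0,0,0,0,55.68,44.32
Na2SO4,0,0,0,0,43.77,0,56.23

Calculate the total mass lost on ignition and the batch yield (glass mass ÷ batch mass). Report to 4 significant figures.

Exact precision is maintained through the solve — mid-chain values appear rounded off to 4 significant digits at each printed step; each reported figure is rounded only once. All derived quantities, including glass mass, the totals, six oxide percentages, the yield, ignition loss, are carried using the weight values at 501.3 lb of glass at full float precision as they appear in either problem or answer.
Each material's LOI contribution:
  Potash: 82.78 × 0.3214 = 26.61 lb
  Wollastonite: 74.74 × 0.003100 = 0.2317 lb
  Pb3O4: 25.99 × 0.02320 = 0.6030 lb
  Talc: 284.9 × 0.05000 = 14.24 lb
  CaCO3: 84.85 × 0.4432 = 37.61 lb
  Na2SO4: 62.38 × 0.5623 = 35.08 lb
Total LOI = 114.4 lb
Glass = batch − LOI = 615.6 − 114.4 = 501.3 lb

LOI loss = 114.4 lb; glass = 501.3 lb; yield = 81.42%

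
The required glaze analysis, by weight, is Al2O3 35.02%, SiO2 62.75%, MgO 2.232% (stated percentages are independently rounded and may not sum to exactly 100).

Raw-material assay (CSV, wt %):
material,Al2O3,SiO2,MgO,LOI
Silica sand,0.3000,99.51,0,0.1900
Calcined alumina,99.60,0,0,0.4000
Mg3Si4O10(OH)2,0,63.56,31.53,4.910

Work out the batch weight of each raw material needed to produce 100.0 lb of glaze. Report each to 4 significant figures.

All internal work keeps exact precision in all steps — in-progress results appear, rounded to four significant figures, as written; a single rounding completes each reported value — derived quantities, including the three compositions, totals, ignition loss, glass mass, the yield, are recomputed using the weight values for 100.0 lb of glass in exact precision, as they appear in the problem or answer text.
Oxide mass targets, per 100.0 lb glaze:
  Al2O3: 35.02% × 100.0 = 35.02 lb
  SiO2: 62.75% × 100.0 = 62.75 lb
  MgO: 2.232% × 100.0 = 2.232 lb
Verifying the oxide balance applying the batch weights above, for the quoted basis mass (sum by sum, the targets are met modulo rounding of the values):
  Al2O3: 58.54·0.003000 + 34.98·0.9960 = 35.02 lb (target 35.02 lb)
  SiO2: 58.54·0.9951 + 7.079·0.6356 = 62.75 lb (target 62.75 lb)
  MgO: 7.079·0.3153 = 2.232 lb (target 2.232 lb)
The glass-mass cross-check: total charge less LOI = 100.0 lb (the Σ of target masses is 100.0 lb; versus the stated basis of 100.0 lb — differing by rounding only).
Adding the batch up: Σ batch = 100.6 lb; Σ batch·LOI gives LOI loss = 0.5987 lb; glass ÷ batch gives a yield of 99.40%.

Batch per 100.0 lb glaze:
  Silica sand: 58.54 lb
  Calcined alumina: 34.98 lb
  Mg3Si4O10(OH)2: 7.079 lb
Total batch = 100.6 lb; LOI loss = 0.5987 lb; yield = 99.40%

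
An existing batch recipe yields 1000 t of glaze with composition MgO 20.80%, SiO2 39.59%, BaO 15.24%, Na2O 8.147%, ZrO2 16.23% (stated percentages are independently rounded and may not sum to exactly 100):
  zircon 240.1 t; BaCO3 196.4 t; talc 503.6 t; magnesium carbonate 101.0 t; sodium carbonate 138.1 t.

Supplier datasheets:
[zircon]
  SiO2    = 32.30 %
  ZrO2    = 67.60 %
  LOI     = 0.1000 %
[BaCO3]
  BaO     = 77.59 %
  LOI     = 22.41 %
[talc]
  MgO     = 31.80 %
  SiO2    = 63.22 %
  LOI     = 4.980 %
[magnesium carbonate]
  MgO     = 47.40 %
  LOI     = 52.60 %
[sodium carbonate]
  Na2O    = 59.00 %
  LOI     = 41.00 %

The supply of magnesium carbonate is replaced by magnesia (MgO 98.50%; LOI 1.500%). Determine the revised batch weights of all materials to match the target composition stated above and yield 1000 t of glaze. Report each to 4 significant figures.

The intermediate values are printed (rounded to 4 significant figures) alongside each step — each numeric step runs at exact precision from start to finish. Exactly one rounding goes into every reported result — the derived quantities, which include net glass mass, ignition loss, totals, five oxide percentages, yield, are re-derived in full float precision, as they appear in either problem or answer, using the weight values at 1000 t of glass.
Per-oxide target masses for 1000 t glaze:
  MgO: 20.80% × 1000 = 208.0 t
  SiO2: 39.59% × 1000 = 395.9 t
  BaO: 15.24% × 1000 = 152.4 t
  Na2O: 8.147% × 1000 = 81.47 t
  ZrO2: 16.23% × 1000 = 162.3 t
Mass-balance tally per oxide per the reported batch figures, against the basis in use (delivered sums recover each target inside rounding margins):
  MgO: 503.6·0.3180 + 48.60·0.9850 = 208.0 t (target 208.0 t)
  SiO2: 240.1·0.3230 + 503.6·0.6322 = 395.9 t (target 395.9 t)
  BaO: 196.4·0.7759 = 152.4 t (target 152.4 t)
  Na2O: 138.1·0.5900 = 81.48 t (target 81.47 t)
  ZrO2: 240.1·0.6760 = 162.3 t (target 162.3 t)
Glass mass check: batch Σ − ignition loss = 1000 t (the Σ of target masses is 1000 t; versus the stated basis of 1000 t — rounding explains the deltas).
Batch grand total — Σ batch = 1127 t; the LOI term Σ batch·LOI equals 126.7 t; glass ÷ batch gives a yield of 88.76%.

Revised batch per 1000 t glaze:
  zircon: 240.1 t
  BaCO3: 196.4 t
  talc: 503.6 t
  magnesia: 48.60 t
  sodium carbonate: 138.1 t
Total batch = 1127 t; LOI loss = 126.7 t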